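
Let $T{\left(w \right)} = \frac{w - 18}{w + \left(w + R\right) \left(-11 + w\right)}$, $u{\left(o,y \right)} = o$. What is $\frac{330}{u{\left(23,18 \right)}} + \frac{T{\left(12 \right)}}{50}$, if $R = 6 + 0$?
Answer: $\frac{82477}{5750} \approx 14.344$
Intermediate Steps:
$R = 6$
$T{\left(w \right)} = \frac{-18 + w}{w + \left(-11 + w\right) \left(6 + w\right)}$ ($T{\left(w \right)} = \frac{w - 18}{w + \left(w + 6\right) \left(-11 + w\right)} = \frac{-18 + w}{w + \left(6 + w\right) \left(-11 + w\right)} = \frac{-18 + w}{w + \left(-11 + w\right) \left(6 + w\right)}$)
$\frac{330}{u{\left(23,18 \right)}} + \frac{T{\left(12 \right)}}{50} = \frac{330}{23} + \frac{\frac{1}{66 - 12^{2} + 4 \cdot 12} \left(18 - 12\right)}{50} = 330 \cdot \frac{1}{23} + \frac{18 - 12}{66 - 144 + 48} \cdot \frac{1}{50} = \frac{330}{23} + \frac{1}{66 - 144 + 48} \cdot 6 \cdot \frac{1}{50} = \frac{330}{23} + \frac{1}{-30} \cdot 6 \cdot \frac{1}{50} = \frac{330}{23} + \left(- \frac{1}{30}\right) 6 \cdot \frac{1}{50} = \frac{330}{23} - \frac{1}{250} = \frac{82477}{5750}$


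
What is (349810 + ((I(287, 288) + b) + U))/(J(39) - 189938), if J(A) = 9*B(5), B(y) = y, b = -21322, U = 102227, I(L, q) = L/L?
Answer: -39156/17263 ≈ -2.2682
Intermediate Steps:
I(L, q) = 1
J(A) = 45 (J(A) = 9*5 = 45)
(349810 + ((I(287, 288) + b) + U))/(J(39) - 189938) = (349810 + ((1 - 21322) + 102227))/(45 - 189938) = (349810 + (-21321 + 102227))/(-189893) = (349810 + 80906)*(-1/189893) = 430716*(-1/189893) = -39156/17263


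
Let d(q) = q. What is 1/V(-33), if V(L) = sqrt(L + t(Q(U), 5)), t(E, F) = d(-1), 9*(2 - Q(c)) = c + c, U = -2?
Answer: -I*sqrt(34)/34 ≈ -0.1715*I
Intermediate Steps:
Q(c) = 2 - 2*c/9 (Q(c) = 2 - (c + c)/9 = 2 - 2*c/9)
t(E, F) = -1
V(L) = sqrt(-1 + L) (V(L) = sqrt(L - 1) = sqrt(-1 + L))
1/V(-33) = 1/(sqrt(-1 - 33)) = 1/(sqrt(-34)) = 1/(I*sqrt(34)) = -I*sqrt(34)/34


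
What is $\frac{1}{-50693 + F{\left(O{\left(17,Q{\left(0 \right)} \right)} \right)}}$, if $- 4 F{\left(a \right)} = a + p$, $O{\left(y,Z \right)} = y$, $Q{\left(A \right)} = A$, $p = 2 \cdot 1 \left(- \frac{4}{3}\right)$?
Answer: $- \frac{12}{608359} \approx -1.9725 \cdot 10^{-5}$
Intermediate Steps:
$p = - \frac{8}{3}$ ($p = 2 \left(\left(-4\right) \frac{1}{3}\right) = 2 \left(- \frac{4}{3}\right) = - \frac{8}{3} \approx -2.6667$)
$F{\left(a \right)} = \frac{2}{3} - \frac{a}{4}$ ($F{\left(a \right)} = - \frac{a - \frac{8}{3}}{4} = - \frac{- \frac{8}{3} + a}{4} = \frac{2}{3} - \frac{a}{4}$)
$\frac{1}{-50693 + F{\left(O{\left(17,Q{\left(0 \right)} \right)} \right)}} = \frac{1}{-50693 + \left(\frac{2}{3} - \frac{17}{4}\right)} = \frac{1}{-50693 - \frac{43}{12}} = \frac{1}{- \frac{608359}{12}} = - \frac{12}{608359}$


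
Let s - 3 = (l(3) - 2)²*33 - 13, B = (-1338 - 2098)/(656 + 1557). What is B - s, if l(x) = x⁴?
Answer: -455755295/2213 ≈ -2.0594e+5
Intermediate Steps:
B = -3436/2213 ≈ -1.5526
s = 205943 (s = 3 + ((3⁴ - 2)²*33 - 13) = 3 + ((81 - 2)²*33 - 13) = 3 + (79²*33 - 13) = 3 + (6241*33 - 13) = 3 + (205953 - 13) = 3 + 205940 = 205943)
B - s = -3436/2213 - 1*205943 = -3436/2213 - 205943 = -455755295/2213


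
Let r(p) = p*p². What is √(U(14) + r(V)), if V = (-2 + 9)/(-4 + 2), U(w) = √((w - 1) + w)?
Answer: √(-686 + 48*√3)/4 ≈ 6.1383*I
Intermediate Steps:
U(w) = √(-1 + 2*w) (U(w) = √((-1 + w) + w) = √(-1 + 2*w))
V = -7/2 (V = 7/(-2) = 7*(-½) = -7/2 ≈ -3.5000)
r(p) = p³
√(U(14) + r(V)) = √(√(-1 + 2*14) + (-7/2)³) = √(√(-1 + 28) - 343/8) = √(√27 - 343/8) = √(3*√3 - 343/8) = √(-343/8 + 3*√3)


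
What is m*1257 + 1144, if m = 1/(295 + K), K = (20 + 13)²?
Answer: 1584553/1384 ≈ 1144.9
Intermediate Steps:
K = 1089 (K = 33² = 1089)
m = 1/1384 (m = 1/(295 + 1089) = 1/1384 ≈ 0.00072254)
m*1257 + 1144 = (1/1384)*1257 + 1144 = 1257/1384 + 1144 = 1584553/1384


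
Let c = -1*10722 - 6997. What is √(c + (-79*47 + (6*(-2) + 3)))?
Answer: I*√21441 ≈ 146.43*I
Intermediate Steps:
c = -17719 (c = -10722 - 6997 = -17719)
√(c + (-79*47 + (6*(-2) + 3))) = √(-17719 + (-79*47 + (6*(-2) + 3))) = √(-17719 + (-3713 + (-12 + 3))) = √(-17719 + (-3713 - 9)) = √(-17719 - 3722) = √(-21441) = I*√21441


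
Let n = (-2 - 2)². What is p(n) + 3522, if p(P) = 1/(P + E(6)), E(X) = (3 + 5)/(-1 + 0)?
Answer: 28177/8 ≈ 3522.1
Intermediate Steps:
E(X) = -8 (E(X) = 8/(-1) = 8*(-1) = -8)
n = 16 (n = (-4)² = 16)
p(P) = 1/(-8 + P) (p(P) = 1/(P - 8) = 1/(-8 + P))
p(n) + 3522 = 1/(-8 + 16) + 3522 = 1/8 + 3522 = ⅛ + 3522 = 28177/8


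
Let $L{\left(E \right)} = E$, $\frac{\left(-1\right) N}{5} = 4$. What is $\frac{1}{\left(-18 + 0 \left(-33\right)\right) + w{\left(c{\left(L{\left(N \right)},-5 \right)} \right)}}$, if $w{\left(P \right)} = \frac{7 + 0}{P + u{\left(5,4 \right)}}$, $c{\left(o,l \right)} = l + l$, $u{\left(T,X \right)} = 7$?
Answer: $- \frac{3}{61} \approx -0.04918$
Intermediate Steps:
$N = -20$ ($N = \left(-5\right) 4 = -20$)
$c{\left(o,l \right)} = 2 l$
$w{\left(P \right)} = \frac{7}{7 + P}$ ($w{\left(P \right)} = \frac{7 + 0}{P + 7} = \frac{7}{7 + P}$)
$\frac{1}{\left(-18 + 0 \left(-33\right)\right) + w{\left(c{\left(L{\left(N \right)},-5 \right)} \right)}} = \frac{1}{\left(-18 + 0 \left(-33\right)\right) + \frac{7}{7 + 2 \left(-5\right)}} = \frac{1}{\left(-18 + 0\right) + \frac{7}{7 - 10}} = \frac{1}{-18 + \frac{7}{-3}} = \frac{1}{-18 + 7 \left(- \frac{1}{3}\right)} = \frac{1}{-18 - \frac{7}{3}} = \frac{1}{- \frac{61}{3}} = - \frac{3}{61}$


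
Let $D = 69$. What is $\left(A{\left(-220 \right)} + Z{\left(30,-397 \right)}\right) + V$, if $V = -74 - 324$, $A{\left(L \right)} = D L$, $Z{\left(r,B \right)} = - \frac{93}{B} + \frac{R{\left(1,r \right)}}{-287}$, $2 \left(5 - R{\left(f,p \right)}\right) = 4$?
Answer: $- \frac{1774916242}{113939} \approx -15578.0$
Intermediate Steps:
$R{\left(f,p \right)} = 3$ ($R{\left(f,p \right)} = 5 - 2 = 3$)
$Z{\left(r,B \right)} = - \frac{3}{287} - \frac{93}{B}$ ($Z{\left(r,B \right)} = - \frac{93}{B} + \frac{3}{-287} = - \frac{93}{B} + 3 \left(- \frac{1}{287}\right) = - \frac{93}{B} - \frac{3}{287} = - \frac{3}{287} - \frac{93}{B}$)
$A{\left(L \right)} = 69 L$
$V = -398$ ($V = -74 - 324 = -398$)
$\left(A{\left(-220 \right)} + Z{\left(30,-397 \right)}\right) + V = \left(69 \left(-220\right) - \left(\frac{3}{287} + \frac{93}{-397}\right)\right) - 398 = \left(-15180 - - \frac{25500}{113939}\right) - 398 = \left(-15180 + \left(- \frac{3}{287} + \frac{93}{397}\right)\right) - 398 = \left(-15180 + \frac{25500}{113939}\right) - 398 = - \frac{1729568520}{113939} - 398 = - \frac{1774916242}{113939}$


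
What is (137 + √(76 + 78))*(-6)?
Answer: -822 - 6*√154 ≈ -896.46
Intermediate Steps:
(137 + √(76 + 78))*(-6) = (137 + √154)*(-6) = -822 - 6*√154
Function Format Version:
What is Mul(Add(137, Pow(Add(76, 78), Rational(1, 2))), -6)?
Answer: Add(-822, Mul(-6, Pow(154, Rational(1, 2)))) ≈ -896.46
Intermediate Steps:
Mul(Add(137, Pow(Add(76, 78), Rational(1, 2))), -6) = Mul(Add(137, Pow(154, Rational(1, 2))), -6) = Add(-822, Mul(-6, Pow(154, Rational(1, 2))))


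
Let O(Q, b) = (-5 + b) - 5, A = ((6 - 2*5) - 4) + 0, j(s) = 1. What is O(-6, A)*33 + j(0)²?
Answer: -593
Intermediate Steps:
A = -8 (A = ((6 - 10) - 4) + 0 = (-4 - 4) + 0 = -8 + 0 = -8)
O(Q, b) = -10 + b
O(-6, A)*33 + j(0)² = (-10 - 8)*33 + 1² = -18*33 + 1 = -594 + 1 = -593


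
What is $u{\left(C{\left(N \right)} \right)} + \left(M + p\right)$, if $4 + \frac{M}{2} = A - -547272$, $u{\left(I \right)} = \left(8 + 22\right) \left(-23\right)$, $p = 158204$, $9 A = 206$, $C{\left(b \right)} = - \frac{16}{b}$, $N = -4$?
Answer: $\frac{11268862}{9} \approx 1.2521 \cdot 10^{6}$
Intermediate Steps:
$A = \frac{206}{9}$ ($A = \frac{1}{9} \cdot 206 = \frac{206}{9} \approx 22.889$)
$u{\left(I \right)} = -690$ ($u{\left(I \right)} = 30 \left(-23\right) = -690$)
$M = \frac{9851236}{9}$ ($M = -8 + 2 \left(\frac{206}{9} - -547272\right) = -8 + 2 \left(\frac{206}{9} + 547272\right) = -8 + 2 \cdot \frac{4925654}{9} = -8 + \frac{9851308}{9} = \frac{9851236}{9} \approx 1.0946 \cdot 10^{6}$)
$u{\left(C{\left(N \right)} \right)} + \left(M + p\right) = -690 + \left(\frac{9851236}{9} + 158204\right) = -690 + \frac{11275072}{9} = \frac{11268862}{9}$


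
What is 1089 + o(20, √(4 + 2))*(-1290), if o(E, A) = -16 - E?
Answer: 47529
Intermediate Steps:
1089 + o(20, √(4 + 2))*(-1290) = 1089 + (-16 - 1*20)*(-1290) = 1089 + (-16 - 20)*(-1290) = 1089 - 36*(-1290) = 1089 + 46440 = 47529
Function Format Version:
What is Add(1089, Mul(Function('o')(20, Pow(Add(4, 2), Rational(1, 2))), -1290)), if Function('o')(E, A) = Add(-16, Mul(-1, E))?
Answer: 47529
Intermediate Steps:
Add(1089, Mul(Function('o')(20, Pow(Add(4, 2), Rational(1, 2))), -1290)) = Add(1089, Mul(Add(-16, Mul(-1, 20)), -1290)) = Add(1089, Mul(Add(-16, -20), -1290)) = Add(1089, Mul(-36, -1290)) = Add(1089, 46440) = 47529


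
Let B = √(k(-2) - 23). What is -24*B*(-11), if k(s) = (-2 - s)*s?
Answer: 264*I*√23 ≈ 1266.1*I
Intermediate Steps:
k(s) = s*(-2 - s)
B = I*√23 (B = √(-1*(-2)*(2 - 2) - 23) = √(-1*(-2)*0 - 23) = √(0 - 23) = √(-23) = I*√23 ≈ 4.7958*I)
-24*B*(-11) = -24*I*√23*(-11) = 264*I*√23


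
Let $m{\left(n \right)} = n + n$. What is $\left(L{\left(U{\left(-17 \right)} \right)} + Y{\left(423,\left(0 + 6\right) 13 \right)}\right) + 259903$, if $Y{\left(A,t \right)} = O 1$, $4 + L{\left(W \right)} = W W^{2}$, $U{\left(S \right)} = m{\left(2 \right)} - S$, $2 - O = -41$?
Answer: $269203$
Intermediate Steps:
$m{\left(n \right)} = 2 n$
$O = 43$ ($O = 2 - -41 = 2 + 41 = 43$)
$U{\left(S \right)} = 4 - S$ ($U{\left(S \right)} = 2 \cdot 2 - S = 4 - S$)
$L{\left(W \right)} = -4 + W^{3}$ ($L{\left(W \right)} = -4 + W W^{2} = -4 + W^{3}$)
$Y{\left(A,t \right)} = 43$ ($Y{\left(A,t \right)} = 43 \cdot 1 = 43$)
$\left(L{\left(U{\left(-17 \right)} \right)} + Y{\left(423,\left(0 + 6\right) 13 \right)}\right) + 259903 = \left(\left(-4 + \left(4 - -17\right)^{3}\right) + 43\right) + 259903 = \left(\left(-4 + \left(4 + 17\right)^{3}\right) + 43\right) + 259903 = \left(\left(-4 + 21^{3}\right) + 43\right) + 259903 = \left(\left(-4 + 9261\right) + 43\right) + 259903 = \left(9257 + 43\right) + 259903 = 9300 + 259903 = 269203$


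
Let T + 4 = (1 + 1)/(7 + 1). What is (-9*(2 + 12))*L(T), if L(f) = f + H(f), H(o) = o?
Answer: 945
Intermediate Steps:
T = -15/4 (T = -4 + (1 + 1)/(7 + 1) = -4 + 2/8 = -4 + 2*(1/8) = -4 + 1/4 = -15/4 ≈ -3.7500)
L(f) = 2*f (L(f) = f + f = 2*f)
(-9*(2 + 12))*L(T) = (-9*(2 + 12))*(2*(-15/4)) = -9*14*(-15/2) = -126*(-15/2) = 945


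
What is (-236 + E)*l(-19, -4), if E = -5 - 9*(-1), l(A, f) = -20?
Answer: 4640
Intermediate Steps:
E = 4 (E = -5 + 9 = 4)
(-236 + E)*l(-19, -4) = (-236 + 4)*(-20) = -232*(-20) = 4640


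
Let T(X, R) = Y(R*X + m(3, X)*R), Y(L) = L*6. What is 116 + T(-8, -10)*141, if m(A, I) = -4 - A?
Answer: 127016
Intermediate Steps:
Y(L) = 6*L
T(X, R) = -42*R + 6*R*X (T(X, R) = 6*(R*X + (-4 - 1*3)*R) = 6*(R*X + (-4 - 3)*R) = 6*(R*X - 7*R) = 6*(-7*R + R*X) = -42*R + 6*R*X)
116 + T(-8, -10)*141 = 116 + (6*(-10)*(-7 - 8))*141 = 116 + (6*(-10)*(-15))*141 = 116 + 900*141 = 116 + 126900 = 127016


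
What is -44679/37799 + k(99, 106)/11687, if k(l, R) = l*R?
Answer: -125500767/441756913 ≈ -0.28409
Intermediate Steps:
k(l, R) = R*l
-44679/37799 + k(99, 106)/11687 = -44679/37799 + (106*99)/11687 = -44679*1/37799 + 10494*(1/11687) = -44679/37799 + 10494/11687 = -125500767/441756913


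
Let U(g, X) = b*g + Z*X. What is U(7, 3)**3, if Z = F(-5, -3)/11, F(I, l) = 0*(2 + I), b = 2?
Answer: 2744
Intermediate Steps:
F(I, l) = 0
Z = 0 (Z = 0/11 = 0*(1/11) = 0)
U(g, X) = 2*g (U(g, X) = 2*g + 0*X = 2*g + 0 = 2*g)
U(7, 3)**3 = (2*7)**3 = 14**3 = 2744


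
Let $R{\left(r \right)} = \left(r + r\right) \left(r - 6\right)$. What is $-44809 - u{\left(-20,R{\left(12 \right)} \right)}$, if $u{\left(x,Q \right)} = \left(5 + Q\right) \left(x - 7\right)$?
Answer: $-40786$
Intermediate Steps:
$R{\left(r \right)} = 2 r \left(-6 + r\right)$
$u{\left(x,Q \right)} = \left(-7 + x\right) \left(5 + Q\right)$ ($u{\left(x,Q \right)} = \left(5 + Q\right) \left(-7 + x\right) = \left(-7 + x\right) \left(5 + Q\right)$)
$-44809 - u{\left(-20,R{\left(12 \right)} \right)} = -44809 - \left(-35 - 7 \cdot 2 \cdot 12 \left(-6 + 12\right) + 5 \left(-20\right) + 2 \cdot 12 \left(-6 + 12\right) \left(-20\right)\right) = -44809 - \left(-35 - 7 \cdot 2 \cdot 12 \cdot 6 - 100 + 2 \cdot 12 \cdot 6 \left(-20\right)\right) = -44809 - \left(-35 - 1008 - 100 + 144 \left(-20\right)\right) = -44809 - \left(-35 - 1008 - 100 - 2880\right) = -44809 - -4023 = -44809 + 4023 = -40786$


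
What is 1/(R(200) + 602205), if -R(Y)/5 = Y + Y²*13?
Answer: -1/1998795 ≈ -5.0030e-7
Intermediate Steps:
R(Y) = -65*Y² - 5*Y (R(Y) = -5*(Y + Y²*13) = -5*(Y + 13*Y²) = -65*Y² - 5*Y)
1/(R(200) + 602205) = 1/(-5*200*(1 + 13*200) + 602205) = 1/(-5*200*(1 + 2600) + 602205) = 1/(-5*200*2601 + 602205) = 1/(-2601000 + 602205) = 1/(-1998795) = -1/1998795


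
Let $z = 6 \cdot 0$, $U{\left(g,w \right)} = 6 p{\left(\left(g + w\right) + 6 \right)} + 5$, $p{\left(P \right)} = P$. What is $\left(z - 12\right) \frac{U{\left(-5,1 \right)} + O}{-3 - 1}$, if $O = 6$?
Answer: $69$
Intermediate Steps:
$U{\left(g,w \right)} = 41 + 6 g + 6 w$ ($U{\left(g,w \right)} = 6 \left(\left(g + w\right) + 6\right) + 5 = 6 \left(6 + g + w\right) + 5 = \left(36 + 6 g + 6 w\right) + 5 = 41 + 6 g + 6 w$)
$z = 0$
$\left(z - 12\right) \frac{U{\left(-5,1 \right)} + O}{-3 - 1} = \left(0 - 12\right) \frac{\left(41 + 6 \left(-5\right) + 6 \cdot 1\right) + 6}{-3 - 1} = - 12 \frac{\left(41 - 30 + 6\right) + 6}{-4} = - 12 \left(17 + 6\right) \left(- \frac{1}{4}\right) = - 12 \cdot 23 \left(- \frac{1}{4}\right) = \left(-12\right) \left(- \frac{23}{4}\right) = 69$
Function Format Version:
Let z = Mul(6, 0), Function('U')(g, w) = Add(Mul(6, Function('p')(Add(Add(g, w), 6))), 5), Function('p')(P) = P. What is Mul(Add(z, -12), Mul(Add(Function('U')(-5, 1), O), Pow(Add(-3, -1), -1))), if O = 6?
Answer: 69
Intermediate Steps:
Function('U')(g, w) = Add(41, Mul(6, g), Mul(6, w)) (Function('U')(g, w) = Add(Mul(6, Add(Add(g, w), 6)), 5) = Add(Mul(6, Add(6, g, w)), 5) = Add(Add(36, Mul(6, g), Mul(6, w)), 5) = Add(41, Mul(6, g), Mul(6, w)))
z = 0
Mul(Add(z, -12), Mul(Add(Function('U')(-5, 1), O), Pow(Add(-3, -1), -1))) = Mul(Add(0, -12), Mul(Add(Add(41, Mul(6, -5), Mul(6, 1)), 6), Pow(Add(-3, -1), -1))) = Mul(-12, Mul(Add(Add(41, -30, 6), 6), Pow(-4, -1))) = Mul(-12, Mul(Add(17, 6), Rational(-1, 4))) = Mul(-12, Mul(23, Rational(-1, 4))) = Mul(-12, Rational(-23, 4)) = 69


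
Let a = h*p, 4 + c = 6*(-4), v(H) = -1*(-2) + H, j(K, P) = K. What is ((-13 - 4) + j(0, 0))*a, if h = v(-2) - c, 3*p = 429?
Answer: -68068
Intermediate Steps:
p = 143 (p = (⅓)*429 = 143)
v(H) = 2 + H
c = -28 (c = -4 + 6*(-4) = -4 - 24 = -28)
h = 28 (h = (2 - 2) - 1*(-28) = 0 + 28 = 28)
a = 4004 (a = 28*143 = 4004)
((-13 - 4) + j(0, 0))*a = ((-13 - 4) + 0)*4004 = (-17 + 0)*4004 = -17*4004 = -68068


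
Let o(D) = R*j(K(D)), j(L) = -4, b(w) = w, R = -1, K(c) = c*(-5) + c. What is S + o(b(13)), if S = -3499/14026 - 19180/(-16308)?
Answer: 281725255/57184002 ≈ 4.9266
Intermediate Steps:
K(c) = -4*c (K(c) = -5*c + c = -4*c)
S = 52989247/57184002 (S = -3499*1/14026 - 19180*(-1/16308) = -3499/14026 + 4795/4077 = 52989247/57184002 ≈ 0.92664)
o(D) = 4 (o(D) = -1*(-4) = 4)
S + o(b(13)) = 52989247/57184002 + 4 = 281725255/57184002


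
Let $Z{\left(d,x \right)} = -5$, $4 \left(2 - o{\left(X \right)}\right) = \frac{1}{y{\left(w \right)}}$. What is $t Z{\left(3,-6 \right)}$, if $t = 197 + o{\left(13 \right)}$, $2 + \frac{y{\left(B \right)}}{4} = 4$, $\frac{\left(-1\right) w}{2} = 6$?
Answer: $- \frac{31835}{32} \approx -994.84$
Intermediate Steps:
$w = -12$ ($w = \left(-2\right) 6 = -12$)
$y{\left(B \right)} = 8$ ($y{\left(B \right)} = -8 + 4 \cdot 4 = -8 + 16 = 8$)
$o{\left(X \right)} = \frac{63}{32}$ ($o{\left(X \right)} = 2 - \frac{1}{4 \cdot 8} = 2 - \frac{1}{32} = \frac{63}{32}$)
$t = \frac{6367}{32}$ ($t = 197 + \frac{63}{32} = \frac{6367}{32} \approx 198.97$)
$t Z{\left(3,-6 \right)} = \frac{6367}{32} \left(-5\right) = - \frac{31835}{32}$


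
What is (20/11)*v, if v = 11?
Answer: 20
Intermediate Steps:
(20/11)*v = (20/11)*11 = 20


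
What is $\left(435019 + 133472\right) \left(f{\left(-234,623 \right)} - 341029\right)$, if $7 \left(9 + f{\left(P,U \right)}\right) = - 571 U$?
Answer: $-222767177787$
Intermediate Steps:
$f{\left(P,U \right)} = -9 - \frac{571 U}{7}$ ($f{\left(P,U \right)} = -9 + \frac{\left(-571\right) U}{7} = -9 - \frac{571 U}{7}$)
$\left(435019 + 133472\right) \left(f{\left(-234,623 \right)} - 341029\right) = \left(435019 + 133472\right) \left(\left(-9 - 50819\right) - 341029\right) = 568491 \left(\left(-9 - 50819\right) - 341029\right) = 568491 \left(-50828 - 341029\right) = 568491 \left(-391857\right) = -222767177787$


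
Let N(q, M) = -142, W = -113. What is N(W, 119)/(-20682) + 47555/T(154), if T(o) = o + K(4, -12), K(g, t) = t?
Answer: 491776337/1468422 ≈ 334.90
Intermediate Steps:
T(o) = -12 + o (T(o) = o - 12 = -12 + o)
N(W, 119)/(-20682) + 47555/T(154) = -142/(-20682) + 47555/(-12 + 154) = -142*(-1/20682) + 47555/142 = 71/10341 + 47555*(1/142) = 71/10341 + 47555/142 = 491776337/1468422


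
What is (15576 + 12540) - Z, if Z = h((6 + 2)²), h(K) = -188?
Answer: 28304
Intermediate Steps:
Z = -188
(15576 + 12540) - Z = (15576 + 12540) - 1*(-188) = 28116 + 188 = 28304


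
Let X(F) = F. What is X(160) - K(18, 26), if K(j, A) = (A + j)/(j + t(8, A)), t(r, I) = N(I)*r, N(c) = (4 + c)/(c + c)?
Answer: 23234/147 ≈ 158.05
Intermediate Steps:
N(c) = (4 + c)/(2*c) (N(c) = (4 + c)/((2*c)) = (4 + c)*(1/(2*c)) = (4 + c)/(2*c))
t(r, I) = r*(4 + I)/(2*I) (t(r, I) = ((4 + I)/(2*I))*r = r*(4 + I)/(2*I))
K(j, A) = (A + j)/(j + 4*(4 + A)/A) (K(j, A) = (A + j)/(j + (½)*8*(4 + A)/A) = (A + j)/(j + 4*(4 + A)/A))
X(160) - K(18, 26) = 160 - 26*(26 + 18)/(16 + 4*26 + 26*18) = 160 - 26*44/(16 + 104 + 468) = 160 - 26*44/588 = 160 - 1*286/147 = 160 - 286/147 = 23234/147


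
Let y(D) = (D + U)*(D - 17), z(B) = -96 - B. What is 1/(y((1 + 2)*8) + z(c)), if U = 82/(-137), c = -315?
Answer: 137/52445 ≈ 0.0026123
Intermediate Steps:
U = -82/137 (U = 82*(-1/137) = -82/137 ≈ -0.59854)
y(D) = (-17 + D)*(-82/137 + D) (y(D) = (D - 82/137)*(D - 17) = (-82/137 + D)*(-17 + D) = (-17 + D)*(-82/137 + D))
1/(y((1 + 2)*8) + z(c)) = 1/((1394/137 + ((1 + 2)*8)² - 2411*(1 + 2)*8/137) + (-96 - 1*(-315))) = 1/((1394/137 + (3*8)² - 7233*8/137) + (-96 + 315)) = 1/((1394/137 + 24² - 2411/137*24) + 219) = 1/((1394/137 + 576 - 57864/137) + 219) = 1/(22442/137 + 219) = 1/(52445/137) = 137/52445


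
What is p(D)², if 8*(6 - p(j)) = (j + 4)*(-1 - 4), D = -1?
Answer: 3969/64 ≈ 62.016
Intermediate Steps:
p(j) = 17/2 + 5*j/8 (p(j) = 6 - (j + 4)*(-1 - 4)/8 = 6 - (4 + j)*(-5)/8 = 6 - (-20 - 5*j)/8 = 6 + (5/2 + 5*j/8) = 17/2 + 5*j/8)
p(D)² = (17/2 + (5/8)*(-1))² = (17/2 - 5/8)² = (63/8)² = 3969/64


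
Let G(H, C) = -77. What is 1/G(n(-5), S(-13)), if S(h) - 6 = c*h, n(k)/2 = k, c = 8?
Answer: -1/77 ≈ -0.012987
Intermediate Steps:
n(k) = 2*k
S(h) = 6 + 8*h
1/G(n(-5), S(-13)) = 1/(-77) = -1/77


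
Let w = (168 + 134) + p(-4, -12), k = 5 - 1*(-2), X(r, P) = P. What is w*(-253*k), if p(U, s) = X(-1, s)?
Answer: -513590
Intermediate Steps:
p(U, s) = s
k = 7 (k = 5 + 2 = 7)
w = 290 (w = (168 + 134) - 12 = 302 - 12 = 290)
w*(-253*k) = 290*(-253*7) = 290*(-1771) = -513590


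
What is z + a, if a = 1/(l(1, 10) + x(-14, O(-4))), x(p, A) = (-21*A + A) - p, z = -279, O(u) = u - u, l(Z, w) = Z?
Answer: -4184/15 ≈ -278.93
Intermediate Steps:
O(u) = 0
x(p, A) = -p - 20*A (x(p, A) = -20*A - p = -p - 20*A)
a = 1/15 (a = 1/(1 + (-1*(-14) - 20*0)) = 1/(1 + (14 + 0)) = 1/(1 + 14) = 1/15 ≈ 0.066667)
z + a = -279 + 1/15 = -4184/15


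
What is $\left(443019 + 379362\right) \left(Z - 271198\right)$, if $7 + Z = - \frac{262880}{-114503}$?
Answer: $- \frac{25537827491522535}{114503} \approx -2.2303 \cdot 10^{11}$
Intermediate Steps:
$Z = - \frac{538641}{114503}$ ($Z = -7 - \frac{262880}{-114503} = -7 - - \frac{262880}{114503} = -7 + \frac{262880}{114503} = - \frac{538641}{114503} \approx -4.7042$)
$\left(443019 + 379362\right) \left(Z - 271198\right) = \left(443019 + 379362\right) \left(- \frac{538641}{114503} - 271198\right) = 822381 \left(- \frac{31053523235}{114503}\right) = - \frac{25537827491522535}{114503}$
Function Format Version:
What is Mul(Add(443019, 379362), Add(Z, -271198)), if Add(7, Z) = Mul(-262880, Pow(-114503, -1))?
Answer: Rational(-25537827491522535, 114503) ≈ -2.2303e+11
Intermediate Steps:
Z = Rational(-538641, 114503) (Z = Add(-7, Mul(-262880, Pow(-114503, -1))) = Add(-7, Mul(-262880, Rational(-1, 114503))) = Add(-7, Rational(262880, 114503)) = Rational(-538641, 114503) ≈ -4.7042)
Mul(Add(443019, 379362), Add(Z, -271198)) = Mul(Add(443019, 379362), Add(Rational(-538641, 114503), -271198)) = Mul(822381, Rational(-31053523235, 114503)) = Rational(-25537827491522535, 114503)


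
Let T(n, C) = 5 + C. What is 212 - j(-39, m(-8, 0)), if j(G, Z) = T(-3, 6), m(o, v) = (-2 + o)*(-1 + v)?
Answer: 201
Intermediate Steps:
m(o, v) = (-1 + v)*(-2 + o)
j(G, Z) = 11 (j(G, Z) = 5 + 6 = 11)
212 - j(-39, m(-8, 0)) = 212 - 1*11 = 212 - 11 = 201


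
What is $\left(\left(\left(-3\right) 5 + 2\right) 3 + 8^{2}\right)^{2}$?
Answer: $625$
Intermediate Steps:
$\left(\left(\left(-3\right) 5 + 2\right) 3 + 8^{2}\right)^{2} = \left(\left(-15 + 2\right) 3 + 64\right)^{2} = \left(\left(-13\right) 3 + 64\right)^{2} = \left(-39 + 64\right)^{2} = 25^{2} = 625$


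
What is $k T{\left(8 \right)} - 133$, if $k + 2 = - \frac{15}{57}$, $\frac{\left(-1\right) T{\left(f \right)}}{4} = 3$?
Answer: $- \frac{2011}{19} \approx -105.84$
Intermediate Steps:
$T{\left(f \right)} = -12$ ($T{\left(f \right)} = \left(-4\right) 3 = -12$)
$k = - \frac{43}{19}$ ($k = -2 - \frac{15}{57} = -2 - \frac{5}{19} = - \frac{43}{19} \approx -2.2632$)
$k T{\left(8 \right)} - 133 = \left(- \frac{43}{19}\right) \left(-12\right) - 133 = \frac{516}{19} - 133 = - \frac{2011}{19}$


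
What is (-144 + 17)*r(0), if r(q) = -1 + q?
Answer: 127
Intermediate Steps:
(-144 + 17)*r(0) = (-144 + 17)*(-1 + 0) = -127*(-1) = 127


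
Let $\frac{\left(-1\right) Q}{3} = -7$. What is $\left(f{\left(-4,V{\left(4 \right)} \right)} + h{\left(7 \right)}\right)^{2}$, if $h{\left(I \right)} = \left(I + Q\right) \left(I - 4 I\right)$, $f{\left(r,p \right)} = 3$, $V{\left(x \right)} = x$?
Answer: $342225$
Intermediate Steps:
$Q = 21$ ($Q = \left(-3\right) \left(-7\right) = 21$)
$h{\left(I \right)} = - 3 I \left(21 + I\right)$ ($h{\left(I \right)} = \left(I + 21\right) \left(I - 4 I\right) = \left(21 + I\right) \left(- 3 I\right) = - 3 I \left(21 + I\right)$)
$\left(f{\left(-4,V{\left(4 \right)} \right)} + h{\left(7 \right)}\right)^{2} = \left(3 - 21 \left(21 + 7\right)\right)^{2} = \left(3 - 21 \cdot 28\right)^{2} = \left(3 - 588\right)^{2} = \left(-585\right)^{2} = 342225$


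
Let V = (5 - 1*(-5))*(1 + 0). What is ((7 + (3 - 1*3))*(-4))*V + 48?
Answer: -232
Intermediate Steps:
V = 10 (V = (5 + 5)*1 = 10*1 = 10)
((7 + (3 - 1*3))*(-4))*V + 48 = ((7 + (3 - 1*3))*(-4))*10 + 48 = ((7 + (3 - 3))*(-4))*10 + 48 = ((7 + 0)*(-4))*10 + 48 = (7*(-4))*10 + 48 = -28*10 + 48 = -280 + 48 = -232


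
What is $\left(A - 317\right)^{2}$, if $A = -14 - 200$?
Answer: $281961$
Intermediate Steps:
$A = -214$
$\left(A - 317\right)^{2} = \left(-214 - 317\right)^{2} = \left(-531\right)^{2} = 281961$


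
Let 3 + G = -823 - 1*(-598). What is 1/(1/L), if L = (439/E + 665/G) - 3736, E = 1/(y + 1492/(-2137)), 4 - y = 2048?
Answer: -23114512139/25644 ≈ -9.0136e+5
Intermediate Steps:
y = -2044 (y = 4 - 1*2048 = 4 - 2048 = -2044)
E = -2137/4369520 (E = 1/(-2044 + 1492/(-2137)) = 1/(-2044 + 1492*(-1/2137)) = 1/(-2044 - 1492/2137) = 1/(-4369520/2137) = -2137/4369520 ≈ -0.00048907)
G = -228 (G = -3 + (-823 - 1*(-598)) = -3 + (-823 + 598) = -3 - 225 = -228)
L = -23114512139/25644 (L = (439/(-2137/4369520) + 665/(-228)) - 3736 = (439*(-4369520/2137) + 665*(-1/228)) - 3736 = (-1918219280/2137 - 35/12) - 3736 = -23018706155/25644 - 3736 = -23114512139/25644 ≈ -9.0136e+5)
1/(1/L) = 1/(1/(-23114512139/25644)) = 1/(-25644/23114512139) = -23114512139/25644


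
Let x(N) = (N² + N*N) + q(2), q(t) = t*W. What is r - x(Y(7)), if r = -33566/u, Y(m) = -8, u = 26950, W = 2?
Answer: -1795483/13475 ≈ -133.25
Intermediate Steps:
q(t) = 2*t (q(t) = t*2 = 2*t)
x(N) = 4 + 2*N² (x(N) = (N² + N*N) + 2*2 = (N² + N²) + 4 = 2*N² + 4 = 4 + 2*N²)
r = -16783/13475 (r = -33566/26950 = -33566*1/26950 = -16783/13475 ≈ -1.2455)
r - x(Y(7)) = -16783/13475 - (4 + 2*(-8)²) = -16783/13475 - (4 + 2*64) = -16783/13475 - (4 + 128) = -16783/13475 - 1*132 = -16783/13475 - 132 = -1795483/13475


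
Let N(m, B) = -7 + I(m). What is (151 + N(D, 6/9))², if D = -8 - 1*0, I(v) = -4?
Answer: 19600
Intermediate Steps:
D = -8 (D = -8 + 0 = -8)
N(m, B) = -11 (N(m, B) = -7 - 4 = -11)
(151 + N(D, 6/9))² = (151 - 11)² = 140² = 19600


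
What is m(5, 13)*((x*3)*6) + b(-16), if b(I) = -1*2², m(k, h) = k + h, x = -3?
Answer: -976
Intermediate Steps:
m(k, h) = h + k
b(I) = -4 (b(I) = -1*4 = -4)
m(5, 13)*((x*3)*6) + b(-16) = (13 + 5)*(-3*3*6) - 4 = 18*(-9*6) - 4 = 18*(-54) - 4 = -972 - 4 = -976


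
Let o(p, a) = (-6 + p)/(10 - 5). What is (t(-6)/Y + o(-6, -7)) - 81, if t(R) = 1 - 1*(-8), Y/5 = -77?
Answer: -32118/385 ≈ -83.423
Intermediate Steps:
Y = -385 (Y = 5*(-77) = -385)
o(p, a) = -6/5 + p/5 (o(p, a) = (-6 + p)/5 = (-6 + p)*(⅕) = -6/5 + p/5)
t(R) = 9 (t(R) = 1 + 8 = 9)
(t(-6)/Y + o(-6, -7)) - 81 = (9/(-385) + (-6/5 + (⅕)*(-6))) - 81 = (9*(-1/385) + (-6/5 - 6/5)) - 81 = (-9/385 - 12/5) - 81 = -933/385 - 81 = -32118/385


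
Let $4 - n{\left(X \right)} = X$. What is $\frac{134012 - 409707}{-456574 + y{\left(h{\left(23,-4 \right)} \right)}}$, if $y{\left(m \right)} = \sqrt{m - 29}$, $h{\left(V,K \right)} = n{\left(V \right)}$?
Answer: $\frac{8991083495}{14889986966} + \frac{39385 i \sqrt{3}}{7444993483} \approx 0.60383 + 9.1628 \cdot 10^{-6} i$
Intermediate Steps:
$n{\left(X \right)} = 4 - X$
$h{\left(V,K \right)} = 4 - V$
$y{\left(m \right)} = \sqrt{-29 + m}$
$\frac{134012 - 409707}{-456574 + y{\left(h{\left(23,-4 \right)} \right)}} = \frac{134012 - 409707}{-456574 + \sqrt{-29 + \left(4 - 23\right)}} = - \frac{275695}{-456574 + \sqrt{-29 + \left(4 - 23\right)}} = - \frac{275695}{-456574 + \sqrt{-29 - 19}} = - \frac{275695}{-456574 + \sqrt{-48}} = - \frac{275695}{-456574 + 4 i \sqrt{3}}$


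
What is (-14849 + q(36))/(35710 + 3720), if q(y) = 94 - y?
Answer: -14791/39430 ≈ -0.37512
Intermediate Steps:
(-14849 + q(36))/(35710 + 3720) = (-14849 + (94 - 1*36))/(35710 + 3720) = (-14849 + (94 - 36))/39430 = (-14849 + 58)*(1/39430) = -14791*1/39430 = -14791/39430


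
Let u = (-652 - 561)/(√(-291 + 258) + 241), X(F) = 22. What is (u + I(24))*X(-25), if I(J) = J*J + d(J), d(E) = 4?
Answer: 367551657/29057 + 13343*I*√33/29057 ≈ 12649.0 + 2.6379*I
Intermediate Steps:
I(J) = 4 + J² (I(J) = J*J + 4 = J² + 4 = 4 + J²)
u = -1213/(241 + I*√33) (u = -1213/(√(-33) + 241) = -1213/(I*√33 + 241) = -1213/(241 + I*√33) ≈ -5.0303 + 0.1199*I)
(u + I(24))*X(-25) = ((-292333/58114 + 1213*I*√33/58114) + (4 + 24²))*22 = ((-292333/58114 + 1213*I*√33/58114) + (4 + 576))*22 = ((-292333/58114 + 1213*I*√33/58114) + 580)*22 = (33413787/58114 + 1213*I*√33/58114)*22 = 367551657/29057 + 13343*I*√33/29057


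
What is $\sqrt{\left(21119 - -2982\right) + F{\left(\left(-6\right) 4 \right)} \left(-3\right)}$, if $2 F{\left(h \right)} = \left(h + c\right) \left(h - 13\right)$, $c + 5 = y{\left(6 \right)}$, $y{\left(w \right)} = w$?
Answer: $\frac{\sqrt{91298}}{2} \approx 151.08$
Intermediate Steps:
$c = 1$ ($c = -5 + 6 = 1$)
$F{\left(h \right)} = \frac{\left(1 + h\right) \left(-13 + h\right)}{2}$ ($F{\left(h \right)} = \frac{\left(h + 1\right) \left(h - 13\right)}{2} = \frac{\left(1 + h\right) \left(-13 + h\right)}{2}$)
$\sqrt{\left(21119 - -2982\right) + F{\left(\left(-6\right) 4 \right)} \left(-3\right)} = \sqrt{\left(21119 - -2982\right) + \left(- \frac{13}{2} + \frac{\left(\left(-6\right) 4\right)^{2}}{2} - 6 \left(\left(-6\right) 4\right)\right) \left(-3\right)} = \sqrt{\left(21119 + 2982\right) + \left(- \frac{13}{2} + \frac{\left(-24\right)^{2}}{2} - -144\right) \left(-3\right)} = \sqrt{24101 + \left(- \frac{13}{2} + \frac{1}{2} \cdot 576 + 144\right) \left(-3\right)} = \sqrt{24101 + \left(- \frac{13}{2} + 288 + 144\right) \left(-3\right)} = \sqrt{24101 + \frac{851}{2} \left(-3\right)} = \sqrt{24101 - \frac{2553}{2}} = \sqrt{\frac{45649}{2}} = \frac{\sqrt{91298}}{2}$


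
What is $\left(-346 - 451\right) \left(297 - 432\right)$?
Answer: $107595$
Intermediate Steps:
$\left(-346 - 451\right) \left(297 - 432\right) = \left(-797\right) \left(-135\right) = 107595$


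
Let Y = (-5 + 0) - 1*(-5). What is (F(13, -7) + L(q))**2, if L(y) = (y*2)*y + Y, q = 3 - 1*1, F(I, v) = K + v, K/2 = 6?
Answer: 169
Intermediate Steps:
K = 12 (K = 2*6 = 12)
F(I, v) = 12 + v
q = 2 (q = 3 - 1 = 2)
Y = 0 (Y = -5 + 5 = 0)
L(y) = 2*y**2 (L(y) = (y*2)*y + 0 = (2*y)*y + 0 = 2*y**2 + 0 = 2*y**2)
(F(13, -7) + L(q))**2 = ((12 - 7) + 2*2**2)**2 = (5 + 2*4)**2 = (5 + 8)**2 = 13**2 = 169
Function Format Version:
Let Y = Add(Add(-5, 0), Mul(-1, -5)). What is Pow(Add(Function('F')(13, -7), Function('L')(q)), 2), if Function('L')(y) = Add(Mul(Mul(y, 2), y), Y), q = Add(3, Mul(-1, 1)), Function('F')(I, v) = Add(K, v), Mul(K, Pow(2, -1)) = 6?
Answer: 169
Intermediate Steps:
K = 12 (K = Mul(2, 6) = 12)
Function('F')(I, v) = Add(12, v)
q = 2 (q = Add(3, -1) = 2)
Y = 0 (Y = Add(-5, 5) = 0)
Function('L')(y) = Mul(2, Pow(y, 2)) (Function('L')(y) = Add(Mul(Mul(y, 2), y), 0) = Add(Mul(Mul(2, y), y), 0) = Add(Mul(2, Pow(y, 2)), 0) = Mul(2, Pow(y, 2)))
Pow(Add(Function('F')(13, -7), Function('L')(q)), 2) = Pow(Add(Add(12, -7), Mul(2, Pow(2, 2))), 2) = Pow(Add(5, Mul(2, 4)), 2) = Pow(Add(5, 8), 2) = Pow(13, 2) = 169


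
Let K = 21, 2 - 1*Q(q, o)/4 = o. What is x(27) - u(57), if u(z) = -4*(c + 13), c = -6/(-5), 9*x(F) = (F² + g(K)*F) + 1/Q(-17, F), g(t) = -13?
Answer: 88919/900 ≈ 98.799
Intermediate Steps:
Q(q, o) = 8 - 4*o
x(F) = -13*F/9 + F²/9 + 1/(9*(8 - 4*F)) (x(F) = ((F² - 13*F) + 1/(8 - 4*F))/9 = (F² + 1/(8 - 4*F) - 13*F)/9 = -13*F/9 + F²/9 + 1/(9*(8 - 4*F)))
c = 6/5 (c = -6*(-⅕) = 6/5 ≈ 1.2000)
u(z) = -284/5 (u(z) = -4*(6/5 + 13) = -4*71/5 = -284/5)
x(27) - u(57) = (-1 + 4*27*(-13 + 27)*(-2 + 27))/(36*(-2 + 27)) - 1*(-284/5) = (1/36)*(-1 + 4*27*14*25)/25 + 284/5 = (1/36)*(1/25)*(-1 + 37800) + 284/5 = (1/36)*(1/25)*37799 + 284/5 = 37799/900 + 284/5 = 88919/900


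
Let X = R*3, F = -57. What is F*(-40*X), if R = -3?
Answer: -20520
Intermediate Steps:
X = -9 (X = -3*3 = -9)
F*(-40*X) = -(-2280)*(-9) = -57*360 = -20520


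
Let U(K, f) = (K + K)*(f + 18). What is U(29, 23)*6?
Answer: 14268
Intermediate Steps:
U(K, f) = 2*K*(18 + f) (U(K, f) = (2*K)*(18 + f) = 2*K*(18 + f))
U(29, 23)*6 = (2*29*(18 + 23))*6 = (2*29*41)*6 = 2378*6 = 14268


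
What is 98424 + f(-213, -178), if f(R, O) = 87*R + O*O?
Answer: 111577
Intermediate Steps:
f(R, O) = O² + 87*R (f(R, O) = 87*R + O² = O² + 87*R)
98424 + f(-213, -178) = 98424 + ((-178)² + 87*(-213)) = 98424 + (31684 - 18531) = 98424 + 13153 = 111577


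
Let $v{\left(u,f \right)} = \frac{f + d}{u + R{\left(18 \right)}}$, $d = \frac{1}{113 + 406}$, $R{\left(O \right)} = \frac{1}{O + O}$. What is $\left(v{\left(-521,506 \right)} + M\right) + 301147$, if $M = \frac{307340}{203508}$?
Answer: $\frac{9942462932771890}{33015255471} \approx 3.0115 \cdot 10^{5}$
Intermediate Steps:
$R{\left(O \right)} = \frac{1}{2 O}$
$d = \frac{1}{519} \approx 0.0019268$
$v{\left(u,f \right)} = \frac{\frac{1}{519} + f}{\frac{1}{36} + u}$ ($v{\left(u,f \right)} = \frac{f + \frac{1}{519}}{u + \frac{1}{2 \cdot 18}} = \frac{\frac{1}{519} + f}{u + \frac{1}{2} \cdot \frac{1}{18}} = \frac{\frac{1}{519} + f}{u + \frac{1}{36}} = \frac{\frac{1}{519} + f}{\frac{1}{36} + u}$)
$M = \frac{76835}{50877}$ ($M = 307340 \cdot \frac{1}{203508} = \frac{76835}{50877} \approx 1.5102$)
$\left(v{\left(-521,506 \right)} + M\right) + 301147 = \left(\frac{12 \left(1 + 519 \cdot 506\right)}{173 \left(1 + 36 \left(-521\right)\right)} + \frac{76835}{50877}\right) + 301147 = \left(\frac{12 \left(1 + 262614\right)}{173 \left(1 - 18756\right)} + \frac{76835}{50877}\right) + 301147 = \left(\frac{12}{173} \frac{1}{-18755} \cdot 262615 + \frac{76835}{50877}\right) + 301147 = \left(\frac{12}{173} \left(- \frac{1}{18755}\right) 262615 + \frac{76835}{50877}\right) + 301147 = \left(- \frac{630276}{648923} + \frac{76835}{50877}\right) + 301147 = \frac{17793446653}{33015255471} + 301147 = \frac{9942462932771890}{33015255471}$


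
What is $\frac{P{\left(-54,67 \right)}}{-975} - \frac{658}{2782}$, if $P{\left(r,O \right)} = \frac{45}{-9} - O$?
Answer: $- \frac{5657}{34775} \approx -0.16267$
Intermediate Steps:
$P{\left(r,O \right)} = -5 - O$ ($P{\left(r,O \right)} = 45 \left(- \frac{1}{9}\right) - O = -5 - O$)
$\frac{P{\left(-54,67 \right)}}{-975} - \frac{658}{2782} = \frac{-5 - 67}{-975} - \frac{658}{2782} = \left(-5 - 67\right) \left(- \frac{1}{975}\right) - \frac{329}{1391} = \left(-72\right) \left(- \frac{1}{975}\right) - \frac{329}{1391} = \frac{24}{325} - \frac{329}{1391} = - \frac{5657}{34775}$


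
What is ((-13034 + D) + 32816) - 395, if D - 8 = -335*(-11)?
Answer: 23080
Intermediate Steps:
D = 3693 (D = 8 - 335*(-11) = 8 + 3685 = 3693)
((-13034 + D) + 32816) - 395 = ((-13034 + 3693) + 32816) - 395 = (-9341 + 32816) - 395 = 23475 - 395 = 23080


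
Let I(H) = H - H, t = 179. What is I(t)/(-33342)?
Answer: 0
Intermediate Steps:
I(H) = 0
I(t)/(-33342) = 0/(-33342) = 0*(-1/33342) = 0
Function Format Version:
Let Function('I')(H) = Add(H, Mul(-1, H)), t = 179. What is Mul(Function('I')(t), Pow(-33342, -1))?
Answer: 0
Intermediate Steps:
Function('I')(H) = 0
Mul(Function('I')(t), Pow(-33342, -1)) = Mul(0, Pow(-33342, -1)) = Mul(0, Rational(-1, 33342)) = 0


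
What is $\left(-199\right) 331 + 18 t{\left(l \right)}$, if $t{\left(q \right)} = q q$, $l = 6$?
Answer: $-65221$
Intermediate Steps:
$t{\left(q \right)} = q^{2}$
$\left(-199\right) 331 + 18 t{\left(l \right)} = \left(-199\right) 331 + 18 \cdot 6^{2} = -65869 + 18 \cdot 36 = -65869 + 648 = -65221$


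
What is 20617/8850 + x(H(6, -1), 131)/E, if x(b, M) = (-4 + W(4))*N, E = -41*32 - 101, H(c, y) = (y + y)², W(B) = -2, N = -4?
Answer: 3213269/1389450 ≈ 2.3126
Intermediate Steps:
H(c, y) = 4*y² (H(c, y) = (2*y)² = 4*y²)
E = -1413 (E = -1312 - 101 = -1413)
x(b, M) = 24 (x(b, M) = (-4 - 2)*(-4) = -6*(-4) = 24)
20617/8850 + x(H(6, -1), 131)/E = 20617/8850 + 24/(-1413) = 20617*(1/8850) + 24*(-1/1413) = 20617/8850 - 8/471 = 3213269/1389450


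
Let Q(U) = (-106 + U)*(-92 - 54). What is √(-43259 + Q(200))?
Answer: I*√56983 ≈ 238.71*I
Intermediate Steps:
Q(U) = 15476 - 146*U (Q(U) = (-106 + U)*(-146) = 15476 - 146*U)
√(-43259 + Q(200)) = √(-43259 + (15476 - 146*200)) = √(-43259 + (15476 - 29200)) = √(-43259 - 13724) = √(-56983) = I*√56983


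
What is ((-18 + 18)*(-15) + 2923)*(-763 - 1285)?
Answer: -5986304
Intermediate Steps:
((-18 + 18)*(-15) + 2923)*(-763 - 1285) = (0*(-15) + 2923)*(-2048) = (0 + 2923)*(-2048) = 2923*(-2048) = -5986304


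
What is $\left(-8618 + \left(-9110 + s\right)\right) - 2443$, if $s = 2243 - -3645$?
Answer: $-14283$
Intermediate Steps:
$s = 5888$ ($s = 2243 + 3645 = 5888$)
$\left(-8618 + \left(-9110 + s\right)\right) - 2443 = \left(-8618 + \left(-9110 + 5888\right)\right) - 2443 = \left(-8618 - 3222\right) - 2443 = -11840 - 2443 = -14283$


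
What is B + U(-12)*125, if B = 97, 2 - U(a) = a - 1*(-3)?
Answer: 1472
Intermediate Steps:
U(a) = -1 - a (U(a) = 2 - (a - 1*(-3)) = 2 - (a + 3) = 2 - (3 + a) = 2 + (-3 - a) = -1 - a)
B + U(-12)*125 = 97 + (-1 - 1*(-12))*125 = 97 + (-1 + 12)*125 = 97 + 11*125 = 97 + 1375 = 1472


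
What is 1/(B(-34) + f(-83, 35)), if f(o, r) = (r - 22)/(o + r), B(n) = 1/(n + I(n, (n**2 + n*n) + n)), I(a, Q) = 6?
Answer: -336/103 ≈ -3.2621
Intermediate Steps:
B(n) = 1/(6 + n) (B(n) = 1/(n + 6) = 1/(6 + n))
f(o, r) = (-22 + r)/(o + r)
1/(B(-34) + f(-83, 35)) = 1/(1/(6 - 34) + (-22 + 35)/(-83 + 35)) = 1/(1/(-28) + 13/(-48)) = 1/(-1/28 - 1/48*13) = 1/(-1/28 - 13/48) = 1/(-103/336) = -336/103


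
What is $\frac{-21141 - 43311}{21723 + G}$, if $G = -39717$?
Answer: $\frac{10742}{2999} \approx 3.5819$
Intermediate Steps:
$\frac{-21141 - 43311}{21723 + G} = \frac{-21141 - 43311}{21723 - 39717} = - \frac{64452}{-17994} = \left(-64452\right) \left(- \frac{1}{17994}\right) = \frac{10742}{2999}$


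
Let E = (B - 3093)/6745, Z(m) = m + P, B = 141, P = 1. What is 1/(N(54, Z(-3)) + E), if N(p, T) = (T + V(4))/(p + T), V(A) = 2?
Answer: -6745/2952 ≈ -2.2849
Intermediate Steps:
Z(m) = 1 + m (Z(m) = m + 1 = 1 + m)
E = -2952/6745 (E = (141 - 3093)/6745 = -2952*1/6745 = -2952/6745 ≈ -0.43766)
N(p, T) = (2 + T)/(T + p) (N(p, T) = (T + 2)/(p + T) = (2 + T)/(T + p))
1/(N(54, Z(-3)) + E) = 1/((2 + (1 - 3))/((1 - 3) + 54) - 2952/6745) = 1/((2 - 2)/(-2 + 54) - 2952/6745) = 1/(0/52 - 2952/6745) = 1/((1/52)*0 - 2952/6745) = 1/(0 - 2952/6745) = 1/(-2952/6745) = -6745/2952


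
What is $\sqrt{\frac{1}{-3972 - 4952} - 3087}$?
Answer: $\frac{i \sqrt{61460455859}}{4462} \approx 55.561 i$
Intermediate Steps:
$\sqrt{\frac{1}{-3972 - 4952} - 3087} = \sqrt{\frac{1}{-8924} - 3087} = \sqrt{- \frac{1}{8924} - 3087} = \sqrt{- \frac{27548389}{8924}} = \frac{i \sqrt{61460455859}}{4462}$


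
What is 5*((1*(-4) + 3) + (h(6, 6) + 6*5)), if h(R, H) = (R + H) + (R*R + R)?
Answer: 415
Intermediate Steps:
h(R, H) = H + R² + 2*R (h(R, H) = (H + R) + (R² + R) = (H + R) + (R + R²) = H + R² + 2*R)
5*((1*(-4) + 3) + (h(6, 6) + 6*5)) = 5*((1*(-4) + 3) + ((6 + 6² + 2*6) + 6*5)) = 5*((-4 + 3) + ((6 + 36 + 12) + 30)) = 5*(-1 + (54 + 30)) = 5*(-1 + 84) = 5*83 = 415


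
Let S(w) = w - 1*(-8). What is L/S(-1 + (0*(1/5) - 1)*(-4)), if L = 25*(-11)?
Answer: -25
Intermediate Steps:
L = -275
S(w) = 8 + w (S(w) = w + 8 = 8 + w)
L/S(-1 + (0*(1/5) - 1)*(-4)) = -275/(8 + (-1 + (0*(1/5) - 1)*(-4))) = -275/(8 + (-1 + (0*(1*(⅕)) - 1)*(-4))) = -275/(8 + (-1 + (0*(⅕) - 1)*(-4))) = -275/(8 + (-1 + (0 - 1)*(-4))) = -275/(8 + (-1 - 1*(-4))) = -275/(8 + (-1 + 4)) = -275/(8 + 3) = -275/11 = -275*1/11 = -25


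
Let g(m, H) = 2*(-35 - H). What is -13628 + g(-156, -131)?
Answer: -13436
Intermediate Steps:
g(m, H) = -70 - 2*H
-13628 + g(-156, -131) = -13628 + (-70 - 2*(-131)) = -13628 + (-70 + 262) = -13628 + 192 = -13436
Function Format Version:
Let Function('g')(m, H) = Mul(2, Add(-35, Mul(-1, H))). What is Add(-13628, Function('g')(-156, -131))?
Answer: -13436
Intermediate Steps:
Function('g')(m, H) = Add(-70, Mul(-2, H))
Add(-13628, Function('g')(-156, -131)) = Add(-13628, Add(-70, Mul(-2, -131))) = Add(-13628, Add(-70, 262)) = Add(-13628, 192) = -13436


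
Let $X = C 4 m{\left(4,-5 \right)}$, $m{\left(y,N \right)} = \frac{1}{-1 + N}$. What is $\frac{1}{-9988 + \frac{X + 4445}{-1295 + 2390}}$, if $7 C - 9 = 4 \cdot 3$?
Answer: $- \frac{365}{3644139} \approx -0.00010016$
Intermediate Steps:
$C = 3$ ($C = \frac{9}{7} + \frac{4 \cdot 3}{7} = \frac{9}{7} + \frac{1}{7} \cdot 12 = \frac{9}{7} + \frac{12}{7} = 3$)
$X = -2$ ($X = \frac{3 \cdot 4}{-1 - 5} = \frac{12}{-6} = 12 \left(- \frac{1}{6}\right) = -2$)
$\frac{1}{-9988 + \frac{X + 4445}{-1295 + 2390}} = \frac{1}{-9988 + \frac{-2 + 4445}{-1295 + 2390}} = \frac{1}{-9988 + \frac{4443}{1095}} = \frac{1}{-9988 + 4443 \cdot \frac{1}{1095}} = \frac{1}{-9988 + \frac{1481}{365}} = \frac{1}{- \frac{3644139}{365}} = - \frac{365}{3644139}$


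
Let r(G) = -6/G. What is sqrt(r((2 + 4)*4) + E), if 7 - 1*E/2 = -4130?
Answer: sqrt(33095)/2 ≈ 90.960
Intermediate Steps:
E = 8274 (E = 14 - 2*(-4130) = 14 + 8260 = 8274)
sqrt(r((2 + 4)*4) + E) = sqrt(-6*1/(4*(2 + 4)) + 8274) = sqrt(-6/(6*4) + 8274) = sqrt(-6/24 + 8274) = sqrt(-6*1/24 + 8274) = sqrt(-1/4 + 8274) = sqrt(33095/4) = sqrt(33095)/2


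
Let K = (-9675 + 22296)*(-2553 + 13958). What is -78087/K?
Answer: -26029/47980835 ≈ -0.00054249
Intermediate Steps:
K = 143942505 (K = 12621*11405 = 143942505)
-78087/K = -78087/143942505 = -78087*1/143942505 = -26029/47980835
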